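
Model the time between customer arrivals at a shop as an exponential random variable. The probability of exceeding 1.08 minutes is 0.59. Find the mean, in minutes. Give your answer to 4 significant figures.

e^(−λ·1.08) = 0.59 ⇒ λ = −ln(0.59)/1.08 = 0.488549.
Mean = 1/λ = 2.04688 minutes.

2.047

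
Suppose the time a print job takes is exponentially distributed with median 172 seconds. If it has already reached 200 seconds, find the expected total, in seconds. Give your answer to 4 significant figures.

448.1

For an exponential, median = ln(2)/λ, so λ = ln 2 / 172 = 0.00402993 per second.
By memorylessness, E[X | X > 200] = 200 + 1/λ = 200 + 248.144 = 448.144 seconds.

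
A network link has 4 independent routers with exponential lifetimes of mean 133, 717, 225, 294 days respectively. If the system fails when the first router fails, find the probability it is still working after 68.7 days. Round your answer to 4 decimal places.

0.3162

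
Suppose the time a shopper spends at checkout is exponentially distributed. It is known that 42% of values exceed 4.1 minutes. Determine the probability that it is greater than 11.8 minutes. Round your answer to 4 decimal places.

0.0824

e^(−λ·4.1) = 0.42 ⇒ λ = −ln(0.42)/4.1 = 0.211586.
P(X > 11.8) = e^(−0.211586·11.8) = e^(−2.4967) ≈ 0.0824.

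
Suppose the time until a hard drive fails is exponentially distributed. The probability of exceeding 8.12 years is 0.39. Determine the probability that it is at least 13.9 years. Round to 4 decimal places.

e^(−λ·8.12) = 0.39 ⇒ λ = −ln(0.39)/8.12 = 0.115962.
P(X > 13.9) = e^(−0.115962·13.9) = e^(−1.6119) ≈ 0.1995.

0.1995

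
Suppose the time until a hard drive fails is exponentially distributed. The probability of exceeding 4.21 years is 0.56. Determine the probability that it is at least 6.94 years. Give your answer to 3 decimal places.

0.385

e^(−λ·4.21) = 0.56 ⇒ λ = −ln(0.56)/4.21 = 0.137724.
P(X > 6.94) = e^(−0.137724·6.94) = e^(−0.95581) ≈ 0.385.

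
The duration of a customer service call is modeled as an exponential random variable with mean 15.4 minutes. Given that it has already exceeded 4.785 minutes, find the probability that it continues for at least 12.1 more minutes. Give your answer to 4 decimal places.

The rate is λ = 1/15.4 = 0.0649351 per minute.
By the memoryless property, P(X > 4.785+12.1 | X > 4.785) = P(X > 12.1).
P(X > 12.1) = e^(−0.78571) ≈ 0.4558.

0.4558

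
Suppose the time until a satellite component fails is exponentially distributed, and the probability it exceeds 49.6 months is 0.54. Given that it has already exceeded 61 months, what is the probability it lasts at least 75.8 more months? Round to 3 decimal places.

0.390

From e^(−λ·49.6) = 0.54, λ = −ln(0.54)/49.6 = 0.0124231.
Memoryless: P(X > 61+75.8 | X > 61) = P(X > 75.8) = e^(−0.0124231·75.8) ≈ 0.390.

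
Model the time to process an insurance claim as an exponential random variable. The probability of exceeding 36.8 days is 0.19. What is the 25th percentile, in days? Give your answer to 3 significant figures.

e^(−λ·36.8) = 0.19 ⇒ λ = −ln(0.19)/36.8 = 0.0451286.
25th percentile: 1 − e^(−λt) = 0.25, t = −ln(0.75)/λ = 6.37472 days.

6.37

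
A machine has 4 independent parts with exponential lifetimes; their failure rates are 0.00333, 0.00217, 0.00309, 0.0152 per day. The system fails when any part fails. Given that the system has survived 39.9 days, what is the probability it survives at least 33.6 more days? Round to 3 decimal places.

0.450

Time to first failure ~ Exp(Σλ) with Σλ = 0.02379.
By memorylessness, P(T > 39.9+33.6 | T > 39.9) = P(T > 33.6) = e^(−0.02379·33.6) ≈ 0.450.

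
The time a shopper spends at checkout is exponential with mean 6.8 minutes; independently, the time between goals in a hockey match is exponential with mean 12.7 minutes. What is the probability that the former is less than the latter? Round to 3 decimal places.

λ_1 = 1/6.8 = 0.147059, λ_2 = 1/12.7 = 0.0787402.
For independent exponentials, P(the former < the latter) = λ_1/(λ_1+λ_2) = 0.147059/0.225799 ≈ 0.651.

0.651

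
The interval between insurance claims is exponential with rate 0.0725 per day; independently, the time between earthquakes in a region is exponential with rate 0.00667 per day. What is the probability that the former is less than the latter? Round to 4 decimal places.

λ_1 = 0.0725, λ_2 = 0.00667.
For independent exponentials, P(the former < the latter) = λ_1/(λ_1+λ_2) = 0.0725/0.07917 ≈ 0.9158.

0.9158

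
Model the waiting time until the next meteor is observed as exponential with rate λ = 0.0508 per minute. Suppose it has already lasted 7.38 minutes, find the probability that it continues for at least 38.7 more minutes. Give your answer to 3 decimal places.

0.140

By the memoryless property, P(X > 7.38+38.7 | X > 7.38) = P(X > 38.7).
P(X > 38.7) = e^(−1.966) ≈ 0.140.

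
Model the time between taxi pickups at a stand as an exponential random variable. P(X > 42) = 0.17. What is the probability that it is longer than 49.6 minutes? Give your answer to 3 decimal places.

e^(−λ·42) = 0.17 ⇒ λ = −ln(0.17)/42 = 0.0421894.
P(X > 49.6) = e^(−0.0421894·49.6) = e^(−2.0926) ≈ 0.123.

0.123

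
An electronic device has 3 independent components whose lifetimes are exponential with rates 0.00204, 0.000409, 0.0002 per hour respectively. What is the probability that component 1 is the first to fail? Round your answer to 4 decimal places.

The time to first failure is exponential with rate Σλ = 0.00204 + 0.000409 + 0.0002 = 0.002649.
P(component 1 first) = λ_1/Σλ = 0.00204/0.002649 ≈ 0.7701.

0.7701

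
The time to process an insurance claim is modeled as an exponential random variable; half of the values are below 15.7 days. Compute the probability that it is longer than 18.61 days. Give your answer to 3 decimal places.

0.440

For an exponential, median = ln(2)/λ, so λ = ln 2 / 15.7 = 0.0441495 per day.
P(X > 18.61) = e^(−λ·18.61) = e^(−0.82162) ≈ 0.440.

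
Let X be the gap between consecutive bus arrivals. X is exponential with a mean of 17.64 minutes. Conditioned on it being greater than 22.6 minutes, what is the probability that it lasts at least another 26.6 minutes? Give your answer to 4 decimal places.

The rate is λ = 1/17.64 = 0.0566893 per minute.
By the memoryless property, P(X > 22.6+26.6 | X > 22.6) = P(X > 26.6).
P(X > 26.6) = e^(−1.5079) ≈ 0.2214.

0.2214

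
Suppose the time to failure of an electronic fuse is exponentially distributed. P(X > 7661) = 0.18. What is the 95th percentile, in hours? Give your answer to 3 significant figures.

13400

e^(−λ·7661) = 0.18 ⇒ λ = −ln(0.18)/7661 = 0.000223835.
95th percentile: 1 − e^(−λt) = 0.95, t = −ln(0.05)/λ = 13383.7 hours.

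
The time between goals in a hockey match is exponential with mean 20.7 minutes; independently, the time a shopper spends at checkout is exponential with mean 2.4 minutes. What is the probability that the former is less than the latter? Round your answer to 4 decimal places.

0.1039

λ_1 = 1/20.7 = 0.0483092, λ_2 = 1/2.4 = 0.416667.
For independent exponentials, P(the former < the latter) = λ_1/(λ_1+λ_2) = 0.0483092/0.464976 ≈ 0.1039.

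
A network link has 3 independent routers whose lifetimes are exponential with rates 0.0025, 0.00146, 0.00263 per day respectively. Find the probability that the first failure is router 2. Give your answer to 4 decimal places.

The time to first failure is exponential with rate Σλ = 0.0025 + 0.00146 + 0.00263 = 0.00659.
P(router 2 first) = λ_2/Σλ = 0.00146/0.00659 ≈ 0.2215.

0.2215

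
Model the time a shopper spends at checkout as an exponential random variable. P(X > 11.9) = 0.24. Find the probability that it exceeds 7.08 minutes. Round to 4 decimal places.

e^(−λ·11.9) = 0.24 ⇒ λ = −ln(0.24)/11.9 = 0.119926.
P(X > 7.08) = e^(−0.119926·7.08) = e^(−0.84907) ≈ 0.4278.

0.4278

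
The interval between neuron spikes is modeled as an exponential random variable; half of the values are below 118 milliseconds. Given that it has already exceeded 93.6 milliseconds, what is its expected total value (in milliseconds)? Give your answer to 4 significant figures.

For an exponential, median = ln(2)/λ, so λ = ln 2 / 118 = 0.00587413 per millisecond.
By memorylessness, E[X | X > 93.6] = 93.6 + 1/λ = 93.6 + 170.238 = 263.838 milliseconds.

263.8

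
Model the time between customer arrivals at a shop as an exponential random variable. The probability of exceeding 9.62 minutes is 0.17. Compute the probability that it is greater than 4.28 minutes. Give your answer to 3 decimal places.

0.455

e^(−λ·9.62) = 0.17 ⇒ λ = −ln(0.17)/9.62 = 0.184195.
P(X > 4.28) = e^(−0.184195·4.28) = e^(−0.78836) ≈ 0.455.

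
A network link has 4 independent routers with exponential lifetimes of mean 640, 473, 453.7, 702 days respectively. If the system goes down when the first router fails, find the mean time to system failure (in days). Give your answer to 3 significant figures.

137

The first failure time is exponential with rate Σλ_i = 1/640 + 1/473 + 1/453.7 + 1/702 = 0.00730527 per day.
E[min] = 1/Σλ = 1/0.00730527 = 136.888 days.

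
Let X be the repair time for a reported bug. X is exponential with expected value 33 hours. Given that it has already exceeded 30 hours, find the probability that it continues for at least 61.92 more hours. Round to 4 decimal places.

The rate is λ = 1/33 = 0.030303 per hour.
By the memoryless property, P(X > 30+61.92 | X > 30) = P(X > 61.92).
P(X > 61.92) = e^(−1.8764) ≈ 0.1531.

0.1531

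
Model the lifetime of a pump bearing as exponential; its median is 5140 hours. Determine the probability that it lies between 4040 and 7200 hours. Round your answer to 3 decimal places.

0.201

For an exponential, median = ln(2)/λ, so λ = ln 2 / 5140 = 0.000134854 per hour.
P(4040 < X < 7200) = e^(−λ·4040) − e^(−λ·7200) = 0.57995 − 0.37872 ≈ 0.201.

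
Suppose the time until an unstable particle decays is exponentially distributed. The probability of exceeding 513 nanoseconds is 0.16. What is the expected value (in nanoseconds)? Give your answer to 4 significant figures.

279.9

e^(−λ·513) = 0.16 ⇒ λ = −ln(0.16)/513 = 0.00357228.
Mean = 1/λ = 279.933 nanoseconds.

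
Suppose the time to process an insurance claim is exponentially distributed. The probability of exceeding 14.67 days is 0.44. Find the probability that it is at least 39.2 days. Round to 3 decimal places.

e^(−λ·14.67) = 0.44 ⇒ λ = −ln(0.44)/14.67 = 0.0559632.
P(X > 39.2) = e^(−0.0559632·39.2) = e^(−2.1938) ≈ 0.111.

0.111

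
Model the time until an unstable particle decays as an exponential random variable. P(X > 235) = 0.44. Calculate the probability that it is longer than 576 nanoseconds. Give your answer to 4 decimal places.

0.1337

e^(−λ·235) = 0.44 ⇒ λ = −ln(0.44)/235 = 0.00349353.
P(X > 576) = e^(−0.00349353·576) = e^(−2.0123) ≈ 0.1337.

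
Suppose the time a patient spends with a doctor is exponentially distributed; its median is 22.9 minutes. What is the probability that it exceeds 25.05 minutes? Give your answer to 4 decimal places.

0.4685

For an exponential, median = ln(2)/λ, so λ = ln 2 / 22.9 = 0.0302684 per minute.
P(X > 25.05) = e^(−λ·25.05) = e^(−0.75822) ≈ 0.4685.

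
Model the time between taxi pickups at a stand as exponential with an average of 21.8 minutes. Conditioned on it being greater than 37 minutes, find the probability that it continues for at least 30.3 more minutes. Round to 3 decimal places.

The rate is λ = 1/21.8 = 0.0458716 per minute.
P(X > s+t | X > s) = e^(−λ(s+t))/e^(−λs) = e^(−λt), independent of s = 37.
P(X > 30.3) = e^(−1.3899) ≈ 0.249.

0.249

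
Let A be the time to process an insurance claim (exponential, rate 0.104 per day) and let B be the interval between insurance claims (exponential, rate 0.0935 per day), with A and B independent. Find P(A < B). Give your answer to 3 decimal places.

0.527

λ_1 = 0.104, λ_2 = 0.0935.
For independent exponentials, P(A < B) = λ_1/(λ_1+λ_2) = 0.104/0.1975 ≈ 0.527.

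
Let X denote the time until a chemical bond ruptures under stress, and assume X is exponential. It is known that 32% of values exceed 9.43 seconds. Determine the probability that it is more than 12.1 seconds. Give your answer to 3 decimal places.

0.232

e^(−λ·9.43) = 0.32 ⇒ λ = −ln(0.32)/9.43 = 0.120831.
P(X > 12.1) = e^(−0.120831·12.1) = e^(−1.4621) ≈ 0.232.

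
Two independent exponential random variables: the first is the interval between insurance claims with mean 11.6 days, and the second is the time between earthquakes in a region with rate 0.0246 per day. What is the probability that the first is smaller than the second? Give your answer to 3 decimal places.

0.778

λ_1 = 1/11.6 = 0.0862069, λ_2 = 0.0246.
For independent exponentials, P(the first < the second) = λ_1/(λ_1+λ_2) = 0.0862069/0.110807 ≈ 0.778.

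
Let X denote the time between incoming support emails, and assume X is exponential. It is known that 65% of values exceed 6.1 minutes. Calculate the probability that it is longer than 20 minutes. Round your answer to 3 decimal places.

e^(−λ·6.1) = 0.65 ⇒ λ = −ln(0.65)/6.1 = 0.0706202.
P(X > 20) = e^(−0.0706202·20) = e^(−1.4124) ≈ 0.244.

0.244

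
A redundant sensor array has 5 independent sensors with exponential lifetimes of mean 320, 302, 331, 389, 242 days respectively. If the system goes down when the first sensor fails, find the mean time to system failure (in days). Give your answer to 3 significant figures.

61.9

The first failure time is exponential with rate Σλ_i = 1/320 + 1/302 + 1/331 + 1/389 + 1/242 = 0.0161603 per day.
E[min] = 1/Σλ = 1/0.0161603 = 61.8799 days.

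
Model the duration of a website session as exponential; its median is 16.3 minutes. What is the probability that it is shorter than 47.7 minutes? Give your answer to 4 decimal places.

0.8685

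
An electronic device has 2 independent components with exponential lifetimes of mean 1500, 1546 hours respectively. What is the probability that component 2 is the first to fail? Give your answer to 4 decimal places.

0.4924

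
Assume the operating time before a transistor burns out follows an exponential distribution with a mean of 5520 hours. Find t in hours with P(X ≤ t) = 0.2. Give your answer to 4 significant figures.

The rate is λ = 1/5520 = 0.000181159 per hour.
Set 1 − e^(−λt) = 0.2, so t = −ln(0.8)/λ = 0.22314/0.000181159 ≈ 1231.75 hours.

1232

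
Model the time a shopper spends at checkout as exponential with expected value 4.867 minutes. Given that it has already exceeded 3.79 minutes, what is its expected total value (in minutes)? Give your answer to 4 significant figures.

8.657

The rate is λ = 1/4.867 = 0.205465 per minute.
By memorylessness, E[X | X > 3.79] = 3.79 + 1/λ = 3.79 + 4.867 = 8.657 minutes.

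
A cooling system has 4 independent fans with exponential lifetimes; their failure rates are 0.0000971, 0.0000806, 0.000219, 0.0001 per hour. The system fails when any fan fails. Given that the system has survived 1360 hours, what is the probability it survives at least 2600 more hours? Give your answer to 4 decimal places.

Time to first failure ~ Exp(Σλ) with Σλ = 0.0004967.
By memorylessness, P(T > 1360+2600 | T > 1360) = P(T > 2600) = e^(−0.0004967·2600) ≈ 0.2749.

0.2749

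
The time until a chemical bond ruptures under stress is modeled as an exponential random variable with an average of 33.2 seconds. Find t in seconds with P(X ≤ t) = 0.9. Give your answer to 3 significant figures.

76.4

The rate is λ = 1/33.2 = 0.0301205 per second.
Set 1 − e^(−λt) = 0.9, so t = −ln(0.1)/λ = 2.3026/0.0301205 ≈ 76.4458 seconds.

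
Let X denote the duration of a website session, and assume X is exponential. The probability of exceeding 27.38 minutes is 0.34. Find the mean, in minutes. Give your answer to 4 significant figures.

e^(−λ·27.38) = 0.34 ⇒ λ = −ln(0.34)/27.38 = 0.0394014.
Mean = 1/λ = 25.3798 minutes.

25.38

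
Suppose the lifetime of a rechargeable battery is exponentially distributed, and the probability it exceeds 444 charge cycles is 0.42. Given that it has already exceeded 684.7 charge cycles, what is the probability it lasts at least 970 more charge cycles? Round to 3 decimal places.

From e^(−λ·444) = 0.42, λ = −ln(0.42)/444 = 0.00195383.
Memoryless: P(X > 684.7+970 | X > 684.7) = P(X > 970) = e^(−0.00195383·970) ≈ 0.150.

0.150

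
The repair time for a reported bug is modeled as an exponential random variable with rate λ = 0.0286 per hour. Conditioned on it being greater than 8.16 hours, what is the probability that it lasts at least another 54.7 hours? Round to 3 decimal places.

0.209

By the memoryless property, P(X > 8.16+54.7 | X > 8.16) = P(X > 54.7).
P(X > 54.7) = e^(−1.5644) ≈ 0.209.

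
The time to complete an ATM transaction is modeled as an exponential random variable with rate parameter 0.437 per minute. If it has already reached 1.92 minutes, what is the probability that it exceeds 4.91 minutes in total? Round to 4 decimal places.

0.2707

P(X > s+t | X > s) = e^(−λ(s+t))/e^(−λs) = e^(−λt), independent of s = 1.92.
P(X > 2.99) = e^(−1.3066) ≈ 0.2707.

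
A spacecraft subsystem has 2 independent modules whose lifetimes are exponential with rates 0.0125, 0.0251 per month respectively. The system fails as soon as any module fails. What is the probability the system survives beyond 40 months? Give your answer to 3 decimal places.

The time to first failure is exponential with rate Σλ = 0.0125 + 0.0251 = 0.0376.
P(min > 40) = e^(−0.0376·40) = e^(−1.504) ≈ 0.222.

0.222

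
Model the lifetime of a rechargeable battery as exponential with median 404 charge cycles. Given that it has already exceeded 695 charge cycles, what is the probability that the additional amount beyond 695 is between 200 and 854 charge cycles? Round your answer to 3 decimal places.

0.479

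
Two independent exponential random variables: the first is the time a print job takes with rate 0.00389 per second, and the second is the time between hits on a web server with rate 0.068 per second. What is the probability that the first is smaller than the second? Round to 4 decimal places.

λ_1 = 0.00389, λ_2 = 0.068.
For independent exponentials, P(the first < the second) = λ_1/(λ_1+λ_2) = 0.00389/0.07189 ≈ 0.0541.

0.0541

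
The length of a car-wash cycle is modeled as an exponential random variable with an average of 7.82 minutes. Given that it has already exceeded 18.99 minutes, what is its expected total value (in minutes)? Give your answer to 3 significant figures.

26.8

The rate is λ = 1/7.82 = 0.127877 per minute.
By memorylessness, E[X | X > 18.99] = 18.99 + 1/λ = 18.99 + 7.82 = 26.81 minutes.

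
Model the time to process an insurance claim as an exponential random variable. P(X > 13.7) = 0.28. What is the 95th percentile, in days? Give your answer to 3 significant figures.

32.2

e^(−λ·13.7) = 0.28 ⇒ λ = −ln(0.28)/13.7 = 0.0929172.
95th percentile: 1 − e^(−λt) = 0.95, t = −ln(0.05)/λ = 32.2409 days.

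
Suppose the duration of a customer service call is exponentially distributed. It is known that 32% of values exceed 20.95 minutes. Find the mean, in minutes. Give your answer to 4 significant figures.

18.39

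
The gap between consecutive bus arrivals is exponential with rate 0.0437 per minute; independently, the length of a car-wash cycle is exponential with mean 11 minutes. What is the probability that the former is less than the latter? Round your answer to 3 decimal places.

λ_1 = 0.0437, λ_2 = 1/11 = 0.0909091.
For independent exponentials, P(the former < the latter) = λ_1/(λ_1+λ_2) = 0.0437/0.134609 ≈ 0.325.

0.325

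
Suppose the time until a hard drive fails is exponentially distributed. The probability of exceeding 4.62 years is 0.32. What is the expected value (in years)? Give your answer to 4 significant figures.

4.055

e^(−λ·4.62) = 0.32 ⇒ λ = −ln(0.32)/4.62 = 0.246631.
Mean = 1/λ = 4.05464 years.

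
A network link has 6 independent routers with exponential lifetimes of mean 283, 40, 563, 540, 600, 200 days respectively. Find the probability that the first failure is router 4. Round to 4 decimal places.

Rates: λ_i = 1/mean_i → 0.00353357, 0.025, 0.0017762, 0.00185185, 0.00166667, 0.005; Σλ = 0.0388283.
P(router 4 first) = λ_4/Σλ = 0.00185185/0.0388283 ≈ 0.0477.

0.0477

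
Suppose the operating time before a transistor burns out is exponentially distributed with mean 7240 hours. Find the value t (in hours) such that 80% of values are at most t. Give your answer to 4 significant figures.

The rate is λ = 1/7240 = 0.000138122 per hour.
Set 1 − e^(−λt) = 0.8, so t = −ln(0.2)/λ = 1.6094/0.000138122 ≈ 11652.3 hours.

11650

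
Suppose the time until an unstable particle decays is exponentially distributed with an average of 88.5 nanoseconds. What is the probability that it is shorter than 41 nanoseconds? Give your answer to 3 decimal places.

0.371

The rate is λ = 1/88.5 = 0.0112994 per nanosecond.
P(X ≤ 41) = 1 − e^(−λ·41) = 1 − e^(−0.46328) ≈ 0.371.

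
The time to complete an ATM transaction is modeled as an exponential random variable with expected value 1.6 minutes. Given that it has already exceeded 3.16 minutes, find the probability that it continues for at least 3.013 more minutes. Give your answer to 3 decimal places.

0.152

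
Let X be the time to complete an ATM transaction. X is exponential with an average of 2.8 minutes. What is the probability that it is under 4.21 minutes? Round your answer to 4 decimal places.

The rate is λ = 1/2.8 = 0.357143 per minute.
P(X ≤ 4.21) = 1 − e^(−λ·4.21) = 1 − e^(−1.5036) ≈ 0.7777.

0.7777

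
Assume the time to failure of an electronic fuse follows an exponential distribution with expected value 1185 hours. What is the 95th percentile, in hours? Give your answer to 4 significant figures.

3550

The rate is λ = 1/1185 = 0.000843882 per hour.
Set 1 − e^(−λt) = 0.95, so t = −ln(0.05)/λ = 2.9957/0.000843882 ≈ 3549.94 hours.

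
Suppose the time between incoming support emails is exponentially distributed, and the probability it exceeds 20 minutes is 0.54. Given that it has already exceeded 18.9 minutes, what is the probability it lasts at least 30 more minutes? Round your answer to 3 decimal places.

0.397

From e^(−λ·20) = 0.54, λ = −ln(0.54)/20 = 0.0308093.
Memoryless: P(X > 18.9+30 | X > 18.9) = P(X > 30) = e^(−0.0308093·30) ≈ 0.397.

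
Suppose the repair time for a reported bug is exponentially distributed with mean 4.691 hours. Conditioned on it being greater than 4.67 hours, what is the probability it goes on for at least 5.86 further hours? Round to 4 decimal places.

The rate is λ = 1/4.691 = 0.213174 per hour.
P(X > s+t | X > s) = e^(−λ(s+t))/e^(−λs) = e^(−λt), independent of s = 4.67.
P(X > 5.86) = e^(−1.2492) ≈ 0.2867.

0.2867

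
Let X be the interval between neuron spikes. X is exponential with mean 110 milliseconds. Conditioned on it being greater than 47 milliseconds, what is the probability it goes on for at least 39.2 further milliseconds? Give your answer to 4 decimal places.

The rate is λ = 1/110 = 0.00909091 per millisecond.
P(X > s+t | X > s) = e^(−λ(s+t))/e^(−λs) = e^(−λt), independent of s = 47.
P(X > 39.2) = e^(−0.35636) ≈ 0.7002.

0.7002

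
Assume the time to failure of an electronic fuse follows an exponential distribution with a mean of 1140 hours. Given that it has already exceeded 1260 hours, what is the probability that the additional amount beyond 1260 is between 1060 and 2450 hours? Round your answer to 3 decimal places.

0.278

The rate is λ = 1/1140 = 0.000877193 per hour.
Memoryless: the residual past 1260 is again Exp(λ).
P(1060 < residual < 2450) = e^(−λ·1060) − e^(−λ·2450) = 0.39462 − 0.11659 ≈ 0.278.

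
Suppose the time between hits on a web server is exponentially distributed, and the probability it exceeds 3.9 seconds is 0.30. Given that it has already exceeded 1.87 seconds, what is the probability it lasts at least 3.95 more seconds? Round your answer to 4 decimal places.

0.2954

From e^(−λ·3.9) = 0.30, λ = −ln(0.30)/3.9 = 0.308711.
Memoryless: P(X > 1.87+3.95 | X > 1.87) = P(X > 3.95) = e^(−0.308711·3.95) ≈ 0.2954.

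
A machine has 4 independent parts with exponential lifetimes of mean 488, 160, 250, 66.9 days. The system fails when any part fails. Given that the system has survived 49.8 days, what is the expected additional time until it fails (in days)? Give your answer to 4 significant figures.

36.70

First-failure rate Σλ = 1/488 + 1/160 + 1/250 + 1/66.9 = 0.0272469.
By memorylessness the expected residual is 1/Σλ = 36.7015 days, regardless of the 49.8 already elapsed.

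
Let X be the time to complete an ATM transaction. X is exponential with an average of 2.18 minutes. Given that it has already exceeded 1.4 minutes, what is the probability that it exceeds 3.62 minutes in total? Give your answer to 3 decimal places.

The rate is λ = 1/2.18 = 0.458716 per minute.
P(X > s+t | X > s) = e^(−λ(s+t))/e^(−λs) = e^(−λt), independent of s = 1.4.
P(X > 2.22) = e^(−1.0183) ≈ 0.361.

0.361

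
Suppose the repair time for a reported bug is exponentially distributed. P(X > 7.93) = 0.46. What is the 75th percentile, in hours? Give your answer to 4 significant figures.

e^(−λ·7.93) = 0.46 ⇒ λ = −ln(0.46)/7.93 = 0.0979229.
75th percentile: 1 − e^(−λt) = 0.75, t = −ln(0.25)/λ = 14.157 hours.

14.16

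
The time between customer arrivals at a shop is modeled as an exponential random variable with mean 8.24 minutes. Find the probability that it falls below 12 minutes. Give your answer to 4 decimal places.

0.7669

The rate is λ = 1/8.24 = 0.121359 per minute.
P(X ≤ 12) = 1 − e^(−λ·12) = 1 − e^(−1.4563) ≈ 0.7669.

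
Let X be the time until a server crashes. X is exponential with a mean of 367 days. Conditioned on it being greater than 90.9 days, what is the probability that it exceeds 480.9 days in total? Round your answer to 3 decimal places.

The rate is λ = 1/367 = 0.0027248 per day.
The exponential is memoryless, so the remaining time is again Exp(λ): the condition X > 90.9 is irrelevant.
P(X > 390) = e^(−1.0627) ≈ 0.346.

0.346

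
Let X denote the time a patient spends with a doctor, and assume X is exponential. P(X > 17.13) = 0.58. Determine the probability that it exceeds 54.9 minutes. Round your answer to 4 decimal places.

0.1745

e^(−λ·17.13) = 0.58 ⇒ λ = −ln(0.58)/17.13 = 0.0317996.
P(X > 54.9) = e^(−0.0317996·54.9) = e^(−1.7458) ≈ 0.1745.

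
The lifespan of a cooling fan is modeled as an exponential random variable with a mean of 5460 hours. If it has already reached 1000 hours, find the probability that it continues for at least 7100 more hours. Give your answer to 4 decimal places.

0.2724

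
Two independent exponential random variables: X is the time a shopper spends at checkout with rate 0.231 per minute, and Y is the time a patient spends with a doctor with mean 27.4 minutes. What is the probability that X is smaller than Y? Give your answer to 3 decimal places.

0.864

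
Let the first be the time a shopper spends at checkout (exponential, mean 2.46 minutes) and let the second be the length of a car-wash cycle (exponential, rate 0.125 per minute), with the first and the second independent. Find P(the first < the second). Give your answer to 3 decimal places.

0.765

λ_1 = 1/2.46 = 0.406504, λ_2 = 0.125.
For independent exponentials, P(the first < the second) = λ_1/(λ_1+λ_2) = 0.406504/0.531504 ≈ 0.765.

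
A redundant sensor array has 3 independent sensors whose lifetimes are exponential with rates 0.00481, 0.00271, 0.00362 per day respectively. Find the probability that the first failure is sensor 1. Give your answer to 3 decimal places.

0.432

The time to first failure is exponential with rate Σλ = 0.00481 + 0.00271 + 0.00362 = 0.01114.
P(sensor 1 first) = λ_1/Σλ = 0.00481/0.01114 ≈ 0.432.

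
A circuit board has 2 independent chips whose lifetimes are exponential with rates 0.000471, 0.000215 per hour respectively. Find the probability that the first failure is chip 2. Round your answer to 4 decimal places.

0.3134

The time to first failure is exponential with rate Σλ = 0.000471 + 0.000215 = 0.000686.
P(chip 2 first) = λ_2/Σλ = 0.000215/0.000686 ≈ 0.3134.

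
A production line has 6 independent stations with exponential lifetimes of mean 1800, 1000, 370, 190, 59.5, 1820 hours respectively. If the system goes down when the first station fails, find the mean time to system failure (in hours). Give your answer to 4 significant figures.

37.21

The first failure time is exponential with rate Σλ_i = 1/1800 + 1/1000 + 1/370 + 1/190 + 1/59.5 + 1/1820 = 0.0268776 per hour.
E[min] = 1/Σλ = 1/0.0268776 = 37.2057 hours.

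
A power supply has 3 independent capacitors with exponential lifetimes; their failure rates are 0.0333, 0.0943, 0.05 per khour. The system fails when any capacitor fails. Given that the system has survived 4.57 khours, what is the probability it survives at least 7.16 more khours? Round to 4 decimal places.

0.2804

Time to first failure ~ Exp(Σλ) with Σλ = 0.1776.
By memorylessness, P(T > 4.57+7.16 | T > 4.57) = P(T > 7.16) = e^(−0.1776·7.16) ≈ 0.2804.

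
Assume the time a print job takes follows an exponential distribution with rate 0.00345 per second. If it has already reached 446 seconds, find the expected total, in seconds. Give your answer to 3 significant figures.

By memorylessness, E[X | X > 446] = 446 + 1/λ = 446 + 289.855 = 735.855 seconds.

736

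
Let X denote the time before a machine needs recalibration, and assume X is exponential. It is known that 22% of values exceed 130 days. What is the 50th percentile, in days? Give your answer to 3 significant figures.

59.5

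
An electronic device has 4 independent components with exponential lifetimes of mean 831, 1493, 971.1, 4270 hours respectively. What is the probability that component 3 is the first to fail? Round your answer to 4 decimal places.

Rates: λ_i = 1/mean_i → 0.00120337, 0.000669792, 0.00102976, 0.000234192; Σλ = 0.00313711.
P(component 3 first) = λ_3/Σλ = 0.00102976/0.00313711 ≈ 0.3283.

0.3283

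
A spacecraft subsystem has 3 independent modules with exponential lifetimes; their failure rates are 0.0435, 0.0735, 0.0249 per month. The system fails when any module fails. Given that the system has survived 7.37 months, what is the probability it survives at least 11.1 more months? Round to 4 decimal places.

0.2070

Time to first failure ~ Exp(Σλ) with Σλ = 0.1419.
By memorylessness, P(T > 7.37+11.1 | T > 7.37) = P(T > 11.1) = e^(−0.1419·11.1) ≈ 0.2070.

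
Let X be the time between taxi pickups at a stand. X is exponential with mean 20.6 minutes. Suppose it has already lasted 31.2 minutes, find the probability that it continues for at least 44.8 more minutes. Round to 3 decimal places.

The rate is λ = 1/20.6 = 0.0485437 per minute.
By the memoryless property, P(X > 31.2+44.8 | X > 31.2) = P(X > 44.8).
P(X > 44.8) = e^(−2.1748) ≈ 0.114.

0.114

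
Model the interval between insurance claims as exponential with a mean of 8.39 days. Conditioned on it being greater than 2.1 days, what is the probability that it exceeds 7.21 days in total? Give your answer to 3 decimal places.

0.544

The rate is λ = 1/8.39 = 0.11919 per day.
The exponential is memoryless, so the remaining time is again Exp(λ): the condition X > 2.1 is irrelevant.
P(X > 5.11) = e^(−0.60906) ≈ 0.544.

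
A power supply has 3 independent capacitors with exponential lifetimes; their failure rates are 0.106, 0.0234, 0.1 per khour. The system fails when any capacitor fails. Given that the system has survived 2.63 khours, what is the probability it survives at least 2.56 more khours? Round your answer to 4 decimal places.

0.5558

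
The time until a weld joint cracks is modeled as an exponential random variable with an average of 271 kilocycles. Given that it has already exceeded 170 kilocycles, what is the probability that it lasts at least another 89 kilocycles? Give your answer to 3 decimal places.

The rate is λ = 1/271 = 0.00369004 per kilocycle.
By the memoryless property, P(X > 170+89 | X > 170) = P(X > 89).
P(X > 89) = e^(−0.32841) ≈ 0.720.

0.720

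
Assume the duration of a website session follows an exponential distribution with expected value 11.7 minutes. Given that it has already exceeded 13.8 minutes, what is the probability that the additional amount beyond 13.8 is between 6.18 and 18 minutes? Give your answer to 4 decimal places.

0.3750

The rate is λ = 1/11.7 = 0.0854701 per minute.
Memoryless: the residual past 13.8 is again Exp(λ).
P(6.18 < residual < 18) = e^(−λ·6.18) − e^(−λ·18) = 0.58966 − 0.21471 ≈ 0.3750.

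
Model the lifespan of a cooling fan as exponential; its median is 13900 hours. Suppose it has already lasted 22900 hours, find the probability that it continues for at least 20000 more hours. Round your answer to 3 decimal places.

0.369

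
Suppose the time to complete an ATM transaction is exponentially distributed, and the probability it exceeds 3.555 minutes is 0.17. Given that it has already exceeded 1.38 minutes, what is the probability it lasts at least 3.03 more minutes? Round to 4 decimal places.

From e^(−λ·3.555) = 0.17, λ = −ln(0.17)/3.555 = 0.498441.
Memoryless: P(X > 1.38+3.03 | X > 1.38) = P(X > 3.03) = e^(−0.498441·3.03) ≈ 0.2208.

0.2208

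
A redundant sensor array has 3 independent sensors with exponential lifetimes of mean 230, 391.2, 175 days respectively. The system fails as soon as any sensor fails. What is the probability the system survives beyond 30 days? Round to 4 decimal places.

0.6849

The first failure time is exponential with rate Σλ_i = 1/230 + 1/391.2 + 1/175 = 0.0126183 per day.
P(min > 30) = e^(−0.0126183·30) = e^(−0.37855) ≈ 0.6849.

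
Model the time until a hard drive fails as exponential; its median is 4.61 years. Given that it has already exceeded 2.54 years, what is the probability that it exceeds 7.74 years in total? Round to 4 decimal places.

0.4576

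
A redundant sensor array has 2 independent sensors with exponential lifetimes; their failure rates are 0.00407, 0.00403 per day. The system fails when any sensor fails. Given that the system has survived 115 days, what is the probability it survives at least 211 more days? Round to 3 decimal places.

0.181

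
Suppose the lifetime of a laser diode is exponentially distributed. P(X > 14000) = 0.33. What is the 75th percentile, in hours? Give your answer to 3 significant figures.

e^(−λ·14000) = 0.33 ⇒ λ = −ln(0.33)/14000 = 0.0000791902.
75th percentile: 1 − e^(−λt) = 0.75, t = −ln(0.25)/λ = 17505.9 hours.

17500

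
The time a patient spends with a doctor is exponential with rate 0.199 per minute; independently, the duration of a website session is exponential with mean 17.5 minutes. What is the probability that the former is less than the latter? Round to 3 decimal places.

0.777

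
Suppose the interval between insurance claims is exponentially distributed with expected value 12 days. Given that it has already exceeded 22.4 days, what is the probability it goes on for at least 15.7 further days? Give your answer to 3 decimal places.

0.270

The rate is λ = 1/12 = 0.0833333 per day.
The exponential is memoryless, so the remaining time is again Exp(λ): the condition X > 22.4 is irrelevant.
P(X > 15.7) = e^(−1.3083) ≈ 0.270.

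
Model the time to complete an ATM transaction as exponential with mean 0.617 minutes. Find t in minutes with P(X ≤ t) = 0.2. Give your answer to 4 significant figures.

0.1377

The rate is λ = 1/0.617 = 1.62075 per minute.
Set 1 − e^(−λt) = 0.2, so t = −ln(0.8)/λ = 0.22314/1.62075 ≈ 0.13768 minutes.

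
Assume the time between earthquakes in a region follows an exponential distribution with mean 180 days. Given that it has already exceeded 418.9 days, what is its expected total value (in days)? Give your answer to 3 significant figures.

The rate is λ = 1/180 = 0.00555556 per day.
By memorylessness, E[X | X > 418.9] = 418.9 + 1/λ = 418.9 + 180 = 598.9 days.

599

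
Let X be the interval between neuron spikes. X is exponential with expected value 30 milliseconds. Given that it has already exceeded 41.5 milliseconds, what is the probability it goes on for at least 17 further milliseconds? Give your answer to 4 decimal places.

The rate is λ = 1/30 = 0.0333333 per millisecond.
By the memoryless property, P(X > 41.5+17 | X > 41.5) = P(X > 17).
P(X > 17) = e^(−0.56667) ≈ 0.5674.

0.5674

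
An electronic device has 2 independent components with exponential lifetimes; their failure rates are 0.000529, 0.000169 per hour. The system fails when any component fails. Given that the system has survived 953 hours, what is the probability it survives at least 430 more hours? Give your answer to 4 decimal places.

0.7407

Time to first failure ~ Exp(Σλ) with Σλ = 0.000698.
By memorylessness, P(T > 953+430 | T > 953) = P(T > 430) = e^(−0.000698·430) ≈ 0.7407.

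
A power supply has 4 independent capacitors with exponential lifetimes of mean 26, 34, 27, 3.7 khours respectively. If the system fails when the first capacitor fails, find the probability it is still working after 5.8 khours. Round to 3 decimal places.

0.113

The first failure time is exponential with rate Σλ_i = 1/26 + 1/34 + 1/27 + 1/3.7 = 0.375181 per khour.
P(min > 5.8) = e^(−0.375181·5.8) = e^(−2.176) ≈ 0.113.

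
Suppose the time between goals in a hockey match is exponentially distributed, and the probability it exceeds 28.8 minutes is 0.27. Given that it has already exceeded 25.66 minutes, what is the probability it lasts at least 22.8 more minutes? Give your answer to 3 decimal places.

0.355

From e^(−λ·28.8) = 0.27, λ = −ln(0.27)/28.8 = 0.045463.
Memoryless: P(X > 25.66+22.8 | X > 25.66) = P(X > 22.8) = e^(−0.045463·22.8) ≈ 0.355.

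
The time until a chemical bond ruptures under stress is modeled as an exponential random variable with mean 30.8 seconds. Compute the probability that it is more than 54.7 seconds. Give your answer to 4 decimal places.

0.1693

The rate is λ = 1/30.8 = 0.0324675 per second.
P(X > 54.7) = e^(−λ·54.7) = e^(−1.776) ≈ 0.1693.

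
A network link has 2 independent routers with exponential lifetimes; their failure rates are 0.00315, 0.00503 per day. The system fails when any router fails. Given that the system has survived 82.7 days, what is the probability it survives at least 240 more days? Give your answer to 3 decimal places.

0.140

Time to first failure ~ Exp(Σλ) with Σλ = 0.00818.
By memorylessness, P(T > 82.7+240 | T > 82.7) = P(T > 240) = e^(−0.00818·240) ≈ 0.140.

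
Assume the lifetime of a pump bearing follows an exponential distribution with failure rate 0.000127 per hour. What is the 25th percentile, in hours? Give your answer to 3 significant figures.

Set 1 − e^(−λt) = 0.25, so t = −ln(0.75)/λ = 0.28768/0.000127 ≈ 2265.21 hours.

2270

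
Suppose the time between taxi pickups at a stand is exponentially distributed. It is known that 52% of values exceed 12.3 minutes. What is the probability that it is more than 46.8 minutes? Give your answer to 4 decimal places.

e^(−λ·12.3) = 0.52 ⇒ λ = −ln(0.52)/12.3 = 0.0531648.
P(X > 46.8) = e^(−0.0531648·46.8) = e^(−2.4881) ≈ 0.0831.

0.0831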